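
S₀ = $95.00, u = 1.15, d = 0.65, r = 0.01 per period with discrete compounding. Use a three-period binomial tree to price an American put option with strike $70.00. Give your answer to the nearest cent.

Risk-neutral probability p = (1 + 0.01 − 0.65)/(1.15 − 0.65) = 0.3600/0.5000 = 0.7200
Terminal stock prices: S_uuu = 144.5, S_uud = 81.66, S_udd = 46.16, S_ddd = 26.09
Terminal payoffs (K − S): max(-74.48, 0) = 0, max(-11.66, 0) = 0, max(23.84, 0) = 23.84, max(43.91, 0) = 43.91
Node uu (S = 125.6): continuation = 1/1.01·[0.7200·0.0000 + 0.2800·0.0000] = 0.0000; exercise value = 0.0000 ≤ continuation, so V_uu = 0.0000
Node ud (S = 71.01): continuation = 1/1.01·[0.7200·0.0000 + 0.2800·23.8419] = 6.6096; exercise value = 0.0000 ≤ continuation, so V_ud = 6.6096
Node dd (S = 40.14): continuation = 1/1.01·[0.7200·23.8419 + 0.2800·43.9106] = 29.1694; exercise value = 29.8625 > continuation, so V_dd = 29.8625 (exercise)
Node u (S = 109.2): continuation = 1/1.01·[0.7200·0.0000 + 0.2800·6.6096] = 1.8324; exercise value = 0.0000 ≤ continuation, so V_u = 1.8324
Node d (S = 61.75): continuation = 1/1.01·[0.7200·6.6096 + 0.2800·29.8625] = 12.9905; exercise value = 8.2500 ≤ continuation, so V_d = 12.9905
Node 0 (S = 95): continuation = 1/1.01·[0.7200·1.8324 + 0.2800·12.9905] = 4.9076; exercise value = 0.0000 ≤ continuation, so V_0 = 4.9076

$4.91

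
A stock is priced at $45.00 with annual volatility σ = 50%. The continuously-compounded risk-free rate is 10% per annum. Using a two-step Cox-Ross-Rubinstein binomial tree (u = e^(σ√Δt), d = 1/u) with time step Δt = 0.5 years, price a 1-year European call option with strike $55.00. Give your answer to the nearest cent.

$7.67

CRR parameters: u = e^(σ√Δt) = e^(0.5·√0.5) = 1.4241, d = 1/u = 0.7022
Per-period rate: rΔt = 0.1·0.5 = 0.05, so R = e^0.05 = 1.0513
Risk-neutral probability p = (e^0.05 − 0.7022)/(1.4241 − 0.7022) = 0.3491/0.7219 = 0.4835
Terminal stock prices: S_uu = 91.27, S_ud = 45, S_dd = 22.19
Terminal payoffs (S − K): max(36.27, 0) = 36.27, max(-10, 0) = 0, max(-32.81, 0) = 0
Node u (S = 64.09): V_u = e^(−0.05)·[0.4835·36.2652 + 0.5165·0.0000] = 16.6805
Node d (S = 31.6): V_d = e^(−0.05)·[0.4835·0.0000 + 0.5165·0.0000] = 0.0000
Node 0 (S = 45): V_0 = e^(−0.05)·[0.4835·16.6805 + 0.5165·0.0000] = 7.6723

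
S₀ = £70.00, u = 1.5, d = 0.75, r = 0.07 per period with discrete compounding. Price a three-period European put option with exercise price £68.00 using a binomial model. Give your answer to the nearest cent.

£8.99

Risk-neutral probability p = (1 + 0.07 − 0.75)/(1.5 − 0.75) = 0.3200/0.7500 = 0.4267
Terminal stock prices: S_uuu = 236.2, S_uud = 118.1, S_udd = 59.06, S_ddd = 29.53
Terminal payoffs (K − S): max(-168.2, 0) = 0, max(-50.12, 0) = 0, max(8.938, 0) = 8.938, max(38.47, 0) = 38.47
Node uu (S = 157.5): V_uu = 1/1.07·[0.4267·0.0000 + 0.5733·0.0000] = 0.0000
Node ud (S = 78.75): V_ud = 1/1.07·[0.4267·0.0000 + 0.5733·8.9375] = 4.7889
Node dd (S = 39.38): V_dd = 1/1.07·[0.4267·8.9375 + 0.5733·38.4688] = 24.1764
Node u (S = 105): V_u = 1/1.07·[0.4267·0.0000 + 0.5733·4.7889] = 2.5660
Node d (S = 52.5): V_d = 1/1.07·[0.4267·4.7889 + 0.5733·24.1764] = 14.8639
Node 0 (S = 70): V_0 = 1/1.07·[0.4267·2.5660 + 0.5733·14.8639] = 8.9877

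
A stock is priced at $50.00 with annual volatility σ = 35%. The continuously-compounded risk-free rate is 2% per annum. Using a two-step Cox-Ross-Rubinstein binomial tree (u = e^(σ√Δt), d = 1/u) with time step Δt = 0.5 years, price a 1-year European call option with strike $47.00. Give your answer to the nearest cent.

CRR parameters: u = e^(σ√Δt) = e^(0.35·√0.5) = 1.2808, d = 1/u = 0.7808
Per-period rate: rΔt = 0.02·0.5 = 0.01, so R = e^0.01 = 1.0101
Risk-neutral probability p = (e^0.01 − 0.7808)/(1.2808 − 0.7808) = 0.2293/0.5000 = 0.4585
Terminal stock prices: S_uu = 82.02, S_ud = 50, S_dd = 30.48
Terminal payoffs (S − K): max(35.02, 0) = 35.02, max(3, 0) = 3, max(-16.52, 0) = 0
Node u (S = 64.04): V_u = e^(−0.01)·[0.4585·35.0228 + 0.5415·3.0000] = 17.5078
Node d (S = 39.04): V_d = e^(−0.01)·[0.4585·3.0000 + 0.5415·0.0000] = 1.3619
Node 0 (S = 50): V_0 = e^(−0.01)·[0.4585·17.5078 + 0.5415·1.3619] = 8.6783

$8.68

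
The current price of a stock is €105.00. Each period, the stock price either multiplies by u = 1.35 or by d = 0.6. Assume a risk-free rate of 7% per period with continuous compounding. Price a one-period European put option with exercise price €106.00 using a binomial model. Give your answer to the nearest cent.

€14.83

Risk-neutral probability p = (e^0.07 − 0.6)/(1.35 − 0.6) = 0.4725/0.7500 = 0.6300
Terminal stock prices: S_u = 141.8, S_d = 63
Terminal payoffs (K − S): max(-35.75, 0) = 0, max(43, 0) = 43
Node 0 (S = 105): V_0 = e^(−0.07)·[0.6300·0.0000 + 0.3700·43.0000] = 14.8339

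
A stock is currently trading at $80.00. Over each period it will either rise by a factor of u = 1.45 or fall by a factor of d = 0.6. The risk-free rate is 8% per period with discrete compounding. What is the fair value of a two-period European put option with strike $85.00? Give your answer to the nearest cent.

Risk-neutral probability p = (1 + 0.08 − 0.6)/(1.45 − 0.6) = 0.4800/0.8500 = 0.5647
Terminal stock prices: S_uu = 168.2, S_ud = 69.6, S_dd = 28.8
Terminal payoffs (K − S): max(-83.2, 0) = 0, max(15.4, 0) = 15.4, max(56.2, 0) = 56.2
Node u (S = 116): V_u = 1/1.08·[0.5647·0.0000 + 0.4353·15.4000] = 6.2070
Node d (S = 48): V_d = 1/1.08·[0.5647·15.4000 + 0.4353·56.2000] = 30.7037
Node 0 (S = 80): V_0 = 1/1.08·[0.5647·6.2070 + 0.4353·30.7037] = 15.6206

$15.62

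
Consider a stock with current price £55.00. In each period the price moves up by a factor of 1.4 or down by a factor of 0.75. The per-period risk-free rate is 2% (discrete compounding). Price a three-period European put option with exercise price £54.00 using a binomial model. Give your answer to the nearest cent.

Risk-neutral probability p = (1 + 0.02 − 0.75)/(1.4 − 0.75) = 0.2700/0.6500 = 0.4154
Terminal stock prices: S_uuu = 150.9, S_uud = 80.85, S_udd = 43.31, S_ddd = 23.2
Terminal payoffs (K − S): max(-96.92, 0) = 0, max(-26.85, 0) = 0, max(10.69, 0) = 10.69, max(30.8, 0) = 30.8
Node uu (S = 107.8): V_uu = 1/1.02·[0.4154·0.0000 + 0.5846·0.0000] = 0.0000
Node ud (S = 57.75): V_ud = 1/1.02·[0.4154·0.0000 + 0.5846·10.6875] = 6.1256
Node dd (S = 30.94): V_dd = 1/1.02·[0.4154·10.6875 + 0.5846·30.7969] = 22.0037
Node u (S = 77): V_u = 1/1.02·[0.4154·0.0000 + 0.5846·6.1256] = 3.5109
Node d (S = 41.25): V_d = 1/1.02·[0.4154·6.1256 + 0.5846·22.0037] = 15.1060
Node 0 (S = 55): V_0 = 1/1.02·[0.4154·3.5109 + 0.5846·15.1060] = 10.0878

£10.09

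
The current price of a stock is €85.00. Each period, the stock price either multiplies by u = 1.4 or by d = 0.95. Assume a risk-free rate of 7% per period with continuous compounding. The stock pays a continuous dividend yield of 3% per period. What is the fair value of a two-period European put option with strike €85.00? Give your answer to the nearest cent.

€4.59

Per-period risk-free factor R = e^0.07 = 1.0725; dividend-adjusted growth = e^(0.07−0.03) = 1.0408.
Risk-neutral probability p = (1.0408 − 0.95)/(1.4 − 0.95) = 0.0908/0.4500 = 0.2018
Terminal stock prices: S_uu = 166.6, S_ud = 113, S_dd = 76.71
Terminal payoffs (K − S): max(-81.6, 0) = 0, max(-28.05, 0) = 0, max(8.288, 0) = 8.288
Node u (S = 119): V_u = e^(−0.07)·[0.2018·0.0000 + 0.7982·0.0000] = 0.0000
Node d (S = 80.75): V_d = e^(−0.07)·[0.2018·0.0000 + 0.7982·8.2875] = 6.1678
Node 0 (S = 85): V_0 = e^(−0.07)·[0.2018·0.0000 + 0.7982·6.1678] = 4.5903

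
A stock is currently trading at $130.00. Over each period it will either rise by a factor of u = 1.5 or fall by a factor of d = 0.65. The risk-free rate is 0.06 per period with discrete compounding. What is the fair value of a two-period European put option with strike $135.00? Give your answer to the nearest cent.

$22.76

Risk-neutral probability p = (1 + 0.06 − 0.65)/(1.5 − 0.65) = 0.4100/0.8500 = 0.4824
Terminal stock prices: S_uu = 292.5, S_ud = 126.8, S_dd = 54.93
Terminal payoffs (K − S): max(-157.5, 0) = 0, max(8.25, 0) = 8.25, max(80.07, 0) = 80.07
Node u (S = 195): V_u = 1/1.06·[0.4824·0.0000 + 0.5176·8.2500] = 4.0289
Node d (S = 84.5): V_d = 1/1.06·[0.4824·8.2500 + 0.5176·80.0750] = 42.8585
Node 0 (S = 130): V_0 = 1/1.06·[0.4824·4.0289 + 0.5176·42.8585] = 22.7631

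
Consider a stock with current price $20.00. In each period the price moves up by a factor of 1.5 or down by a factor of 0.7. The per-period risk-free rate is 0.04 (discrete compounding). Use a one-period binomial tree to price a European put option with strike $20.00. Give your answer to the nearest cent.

Risk-neutral probability p = (1 + 0.04 − 0.7)/(1.5 − 0.7) = 0.3400/0.8000 = 0.4250
Terminal stock prices: S_u = 30, S_d = 14
Terminal payoffs (K − S): max(-10, 0) = 0, max(6, 0) = 6
Node 0 (S = 20): V_0 = 1/1.04·[0.4250·0.0000 + 0.5750·6.0000] = 3.3173

$3.32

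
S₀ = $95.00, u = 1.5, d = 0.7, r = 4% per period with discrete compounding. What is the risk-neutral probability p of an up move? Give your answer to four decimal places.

Risk-neutral probability p = (1 + 0.04 − 0.7)/(1.5 − 0.7) = 0.3400/0.8000 = 0.4250

p = 0.4250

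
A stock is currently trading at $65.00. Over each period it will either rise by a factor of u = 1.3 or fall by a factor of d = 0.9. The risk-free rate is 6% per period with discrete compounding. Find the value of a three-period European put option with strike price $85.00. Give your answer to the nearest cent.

$12.83

Risk-neutral probability p = (1 + 0.06 − 0.9)/(1.3 − 0.9) = 0.1600/0.4000 = 0.4000
Terminal stock prices: S_uuu = 142.8, S_uud = 98.87, S_udd = 68.45, S_ddd = 47.39
Terminal payoffs (K − S): max(-57.81, 0) = 0, max(-13.87, 0) = 0, max(16.55, 0) = 16.55, max(37.61, 0) = 37.61
Node uu (S = 109.9): V_uu = 1/1.06·[0.4000·0.0000 + 0.6000·0.0000] = 0.0000
Node ud (S = 76.05): V_ud = 1/1.06·[0.4000·0.0000 + 0.6000·16.5550] = 9.3708
Node dd (S = 52.65): V_dd = 1/1.06·[0.4000·16.5550 + 0.6000·37.6150] = 27.5387
Node u (S = 84.5): V_u = 1/1.06·[0.4000·0.0000 + 0.6000·9.3708] = 5.3042
Node d (S = 58.5): V_d = 1/1.06·[0.4000·9.3708 + 0.6000·27.5387] = 19.1241
Node 0 (S = 65): V_0 = 1/1.06·[0.4000·5.3042 + 0.6000·19.1241] = 12.8265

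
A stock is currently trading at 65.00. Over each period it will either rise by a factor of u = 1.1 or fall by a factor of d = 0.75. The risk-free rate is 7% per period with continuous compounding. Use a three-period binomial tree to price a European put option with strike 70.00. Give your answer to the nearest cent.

Risk-neutral probability p = (e^0.07 − 0.75)/(1.1 − 0.75) = 0.3225/0.3500 = 0.9215
Terminal stock prices: S_uuu = 86.52, S_uud = 58.99, S_udd = 40.22, S_ddd = 27.42
Terminal payoffs (K − S): max(-16.52, 0) = 0, max(11.01, 0) = 11.01, max(29.78, 0) = 29.78, max(42.58, 0) = 42.58
Node uu (S = 78.65): V_uu = e^(−0.07)·[0.9215·0.0000 + 0.0785·11.0125] = 0.8065
Node ud (S = 53.62): V_ud = e^(−0.07)·[0.9215·11.0125 + 0.0785·29.7812] = 11.6426
Node dd (S = 36.56): V_dd = e^(−0.07)·[0.9215·29.7812 + 0.0785·42.5781] = 28.7051
Node u (S = 71.5): V_u = e^(−0.07)·[0.9215·0.8065 + 0.0785·11.6426] = 1.5456
Node d (S = 48.75): V_d = e^(−0.07)·[0.9215·11.6426 + 0.0785·28.7051] = 12.1051
Node 0 (S = 65): V_0 = e^(−0.07)·[0.9215·1.5456 + 0.0785·12.1051] = 2.2145

2.21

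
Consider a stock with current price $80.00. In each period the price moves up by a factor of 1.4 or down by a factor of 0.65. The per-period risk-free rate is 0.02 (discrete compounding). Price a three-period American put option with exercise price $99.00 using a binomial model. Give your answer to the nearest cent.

$29.64

Risk-neutral probability p = (1 + 0.02 − 0.65)/(1.4 − 0.65) = 0.3700/0.7500 = 0.4933
Terminal stock prices: S_uuu = 219.5, S_uud = 101.9, S_udd = 47.32, S_ddd = 21.97
Terminal payoffs (K − S): max(-120.5, 0) = 0, max(-2.92, 0) = 0, max(51.68, 0) = 51.68, max(77.03, 0) = 77.03
Node uu (S = 156.8): continuation = 1/1.02·[0.4933·0.0000 + 0.5067·0.0000] = 0.0000; exercise value = 0.0000 ≤ continuation, so V_uu = 0.0000
Node ud (S = 72.8): continuation = 1/1.02·[0.4933·0.0000 + 0.5067·51.6800] = 25.6711; exercise value = 26.2000 > continuation, so V_ud = 26.2000 (exercise)
Node dd (S = 33.8): continuation = 1/1.02·[0.4933·51.6800 + 0.5067·77.0300] = 63.2588; exercise value = 65.2000 > continuation, so V_dd = 65.2000 (exercise)
Node u (S = 112): continuation = 1/1.02·[0.4933·0.0000 + 0.5067·26.2000] = 13.0144; exercise value = 0.0000 ≤ continuation, so V_u = 13.0144
Node d (S = 52): continuation = 1/1.02·[0.4933·26.2000 + 0.5067·65.2000] = 45.0588; exercise value = 47.0000 > continuation, so V_d = 47.0000 (exercise)
Node 0 (S = 80): continuation = 1/1.02·[0.4933·13.0144 + 0.5067·47.0000] = 29.6409; exercise value = 19.0000 ≤ continuation, so V_0 = 29.6409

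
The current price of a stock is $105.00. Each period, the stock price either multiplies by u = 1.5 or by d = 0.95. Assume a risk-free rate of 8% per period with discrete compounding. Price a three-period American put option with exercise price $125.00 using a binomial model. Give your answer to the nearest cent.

Risk-neutral probability p = (1 + 0.08 − 0.95)/(1.5 − 0.95) = 0.1300/0.5500 = 0.2364
Terminal stock prices: S_uuu = 354.4, S_uud = 224.4, S_udd = 142.1, S_ddd = 90.02
Terminal payoffs (K − S): max(-229.4, 0) = 0, max(-99.44, 0) = 0, max(-17.14, 0) = 0, max(34.98, 0) = 34.98
Node uu (S = 236.2): continuation = 1/1.08·[0.2364·0.0000 + 0.7636·0.0000] = 0.0000; exercise value = 0.0000 ≤ continuation, so V_uu = 0.0000
Node ud (S = 149.6): continuation = 1/1.08·[0.2364·0.0000 + 0.7636·0.0000] = 0.0000; exercise value = 0.0000 ≤ continuation, so V_ud = 0.0000
Node dd (S = 94.76): continuation = 1/1.08·[0.2364·0.0000 + 0.7636·34.9756] = 24.7302; exercise value = 30.2375 > continuation, so V_dd = 30.2375 (exercise)
Node u (S = 157.5): continuation = 1/1.08·[0.2364·0.0000 + 0.7636·0.0000] = 0.0000; exercise value = 0.0000 ≤ continuation, so V_u = 0.0000
Node d (S = 99.75): continuation = 1/1.08·[0.2364·0.0000 + 0.7636·30.2375] = 21.3801; exercise value = 25.2500 > continuation, so V_d = 25.2500 (exercise)
Node 0 (S = 105): continuation = 1/1.08·[0.2364·0.0000 + 0.7636·25.2500] = 17.8535; exercise value = 20.0000 > continuation, so V_0 = 20.0000 (exercise)

$20.00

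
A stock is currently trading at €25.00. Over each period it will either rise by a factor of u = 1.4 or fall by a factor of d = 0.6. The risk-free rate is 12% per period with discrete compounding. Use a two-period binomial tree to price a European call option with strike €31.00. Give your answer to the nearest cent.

Risk-neutral probability p = (1 + 0.12 − 0.6)/(1.4 − 0.6) = 0.5200/0.8000 = 0.6500
Terminal stock prices: S_uu = 49, S_ud = 21, S_dd = 9
Terminal payoffs (S − K): max(18, 0) = 18, max(-10, 0) = 0, max(-22, 0) = 0
Node u (S = 35): V_u = 1/1.12·[0.6500·18.0000 + 0.3500·0.0000] = 10.4464
Node d (S = 15): V_d = 1/1.12·[0.6500·0.0000 + 0.3500·0.0000] = 0.0000
Node 0 (S = 25): V_0 = 1/1.12·[0.6500·10.4464 + 0.3500·0.0000] = 6.0627

€6.06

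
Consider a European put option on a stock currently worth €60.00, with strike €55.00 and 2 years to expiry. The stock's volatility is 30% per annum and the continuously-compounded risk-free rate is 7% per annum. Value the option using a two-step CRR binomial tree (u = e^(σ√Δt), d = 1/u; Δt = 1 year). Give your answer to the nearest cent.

CRR parameters: u = e^(σ√Δt) = e^(0.3·√1) = 1.3499, d = 1/u = 0.7408
Per-period rate: rΔt = 0.07·1 = 0.07, so R = e^0.07 = 1.0725
Risk-neutral probability p = (e^0.07 − 0.7408)/(1.3499 − 0.7408) = 0.3317/0.6090 = 0.5446
Terminal stock prices: S_uu = 109.3, S_ud = 60, S_dd = 32.93
Terminal payoffs (K − S): max(-54.33, 0) = 0, max(-5, 0) = 0, max(22.07, 0) = 22.07
Node u (S = 80.99): V_u = e^(−0.07)·[0.5446·0.0000 + 0.4554·0.0000] = 0.0000
Node d (S = 44.45): V_d = e^(−0.07)·[0.5446·0.0000 + 0.4554·22.0713] = 9.3715
Node 0 (S = 60): V_0 = e^(−0.07)·[0.5446·0.0000 + 0.4554·9.3715] = 3.9792

€3.98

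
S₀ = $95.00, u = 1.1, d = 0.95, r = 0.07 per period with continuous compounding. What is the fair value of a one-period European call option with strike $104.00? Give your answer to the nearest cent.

Risk-neutral probability p = (e^0.07 − 0.95)/(1.1 − 0.95) = 0.1225/0.1500 = 0.8167
Terminal stock prices: S_u = 104.5, S_d = 90.25
Terminal payoffs (S − K): max(0.5, 0) = 0.5, max(-13.75, 0) = 0
Node 0 (S = 95): V_0 = e^(−0.07)·[0.8167·0.5000 + 0.1833·0.0000] = 0.3808

$0.38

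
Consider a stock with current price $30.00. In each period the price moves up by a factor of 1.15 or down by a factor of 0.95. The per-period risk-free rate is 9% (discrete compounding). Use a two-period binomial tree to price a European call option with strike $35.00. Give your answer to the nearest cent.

Risk-neutral probability p = (1 + 0.09 − 0.95)/(1.15 − 0.95) = 0.1400/0.2000 = 0.7000
Terminal stock prices: S_uu = 39.67, S_ud = 32.77, S_dd = 27.07
Terminal payoffs (S − K): max(4.675, 0) = 4.675, max(-2.225, 0) = 0, max(-7.925, 0) = 0
Node u (S = 34.5): V_u = 1/1.09·[0.7000·4.6750 + 0.3000·0.0000] = 3.0023
Node d (S = 28.5): V_d = 1/1.09·[0.7000·0.0000 + 0.3000·0.0000] = 0.0000
Node 0 (S = 30): V_0 = 1/1.09·[0.7000·3.0023 + 0.3000·0.0000] = 1.9281

$1.93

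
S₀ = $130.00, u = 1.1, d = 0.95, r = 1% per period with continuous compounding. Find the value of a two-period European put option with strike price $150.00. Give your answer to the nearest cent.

Risk-neutral probability p = (e^0.01 − 0.95)/(1.1 − 0.95) = 0.0601/0.1500 = 0.4003
Terminal stock prices: S_uu = 157.3, S_ud = 135.8, S_dd = 117.3
Terminal payoffs (K − S): max(-7.3, 0) = 0, max(14.15, 0) = 14.15, max(32.67, 0) = 32.67
Node u (S = 143): V_u = e^(−0.01)·[0.4003·0.0000 + 0.5997·14.1500] = 8.4008
Node d (S = 123.5): V_d = e^(−0.01)·[0.4003·14.1500 + 0.5997·32.6750] = 25.0075
Node 0 (S = 130): V_0 = e^(−0.01)·[0.4003·8.4008 + 0.5997·25.0075] = 18.1766

$18.18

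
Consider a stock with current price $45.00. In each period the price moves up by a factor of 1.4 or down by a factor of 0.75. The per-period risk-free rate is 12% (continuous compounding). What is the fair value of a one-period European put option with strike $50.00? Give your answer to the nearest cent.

Risk-neutral probability p = (e^0.12 − 0.75)/(1.4 − 0.75) = 0.3775/0.6500 = 0.5808
Terminal stock prices: S_u = 63, S_d = 33.75
Terminal payoffs (K − S): max(-13, 0) = 0, max(16.25, 0) = 16.25
Node 0 (S = 45): V_0 = e^(−0.12)·[0.5808·0.0000 + 0.4192·16.2500] = 6.0422

$6.04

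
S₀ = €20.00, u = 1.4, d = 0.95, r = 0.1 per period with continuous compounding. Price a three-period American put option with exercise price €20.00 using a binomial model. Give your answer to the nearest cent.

Risk-neutral probability p = (e^0.1 − 0.95)/(1.4 − 0.95) = 0.1552/0.4500 = 0.3448
Terminal stock prices: S_uuu = 54.88, S_uud = 37.24, S_udd = 25.27, S_ddd = 17.15
Terminal payoffs (K − S): max(-34.88, 0) = 0, max(-17.24, 0) = 0, max(-5.27, 0) = 0, max(2.853, 0) = 2.853
Node uu (S = 39.2): continuation = e^(−0.1)·[0.3448·0.0000 + 0.6552·0.0000] = 0.0000; exercise value = 0.0000 ≤ continuation, so V_uu = 0.0000
Node ud (S = 26.6): continuation = e^(−0.1)·[0.3448·0.0000 + 0.6552·0.0000] = 0.0000; exercise value = 0.0000 ≤ continuation, so V_ud = 0.0000
Node dd (S = 18.05): continuation = e^(−0.1)·[0.3448·0.0000 + 0.6552·2.8525] = 1.6910; exercise value = 1.9500 > continuation, so V_dd = 1.9500 (exercise)
Node u (S = 28): continuation = e^(−0.1)·[0.3448·0.0000 + 0.6552·0.0000] = 0.0000; exercise value = 0.0000 ≤ continuation, so V_u = 0.0000
Node d (S = 19): continuation = e^(−0.1)·[0.3448·0.0000 + 0.6552·1.9500] = 1.1560; exercise value = 1.0000 ≤ continuation, so V_d = 1.1560
Node 0 (S = 20): continuation = e^(−0.1)·[0.3448·0.0000 + 0.6552·1.1560] = 0.6853; exercise value = 0.0000 ≤ continuation, so V_0 = 0.6853

€0.69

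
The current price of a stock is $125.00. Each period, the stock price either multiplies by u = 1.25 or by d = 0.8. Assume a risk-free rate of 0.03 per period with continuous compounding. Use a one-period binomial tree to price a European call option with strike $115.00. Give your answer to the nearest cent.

$20.50

Risk-neutral probability p = (e^0.03 − 0.8)/(1.25 − 0.8) = 0.2305/0.4500 = 0.5121
Terminal stock prices: S_u = 156.2, S_d = 100
Terminal payoffs (S − K): max(41.25, 0) = 41.25, max(-15, 0) = 0
Node 0 (S = 125): V_0 = e^(−0.03)·[0.5121·41.2500 + 0.4879·0.0000] = 20.5007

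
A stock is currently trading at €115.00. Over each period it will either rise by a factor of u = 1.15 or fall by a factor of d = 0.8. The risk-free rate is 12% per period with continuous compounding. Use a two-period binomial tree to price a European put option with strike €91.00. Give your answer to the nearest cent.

€0.06

Risk-neutral probability p = (e^0.12 − 0.8)/(1.15 − 0.8) = 0.3275/0.3500 = 0.9357
Terminal stock prices: S_uu = 152.1, S_ud = 105.8, S_dd = 73.6
Terminal payoffs (K − S): max(-61.09, 0) = 0, max(-14.8, 0) = 0, max(17.4, 0) = 17.4
Node u (S = 132.2): V_u = e^(−0.12)·[0.9357·0.0000 + 0.0643·0.0000] = 0.0000
Node d (S = 92): V_d = e^(−0.12)·[0.9357·0.0000 + 0.0643·17.4000] = 0.9922
Node 0 (S = 115): V_0 = e^(−0.12)·[0.9357·0.0000 + 0.0643·0.9922] = 0.0566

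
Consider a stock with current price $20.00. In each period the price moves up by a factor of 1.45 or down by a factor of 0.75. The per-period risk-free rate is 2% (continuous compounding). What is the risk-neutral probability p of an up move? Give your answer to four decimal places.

Risk-neutral probability p = (e^0.02 − 0.75)/(1.45 − 0.75) = 0.2702/0.7000 = 0.3860

p = 0.3860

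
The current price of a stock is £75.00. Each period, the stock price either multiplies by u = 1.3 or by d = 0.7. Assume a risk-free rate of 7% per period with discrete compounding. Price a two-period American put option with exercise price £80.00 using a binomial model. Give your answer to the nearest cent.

Risk-neutral probability p = (1 + 0.07 − 0.7)/(1.3 − 0.7) = 0.3700/0.6000 = 0.6167
Terminal stock prices: S_uu = 126.8, S_ud = 68.25, S_dd = 36.75
Terminal payoffs (K − S): max(-46.75, 0) = 0, max(11.75, 0) = 11.75, max(43.25, 0) = 43.25
Node u (S = 97.5): continuation = 1/1.07·[0.6167·0.0000 + 0.3833·11.7500] = 4.2095; exercise value = 0.0000 ≤ continuation, so V_u = 4.2095
Node d (S = 52.5): continuation = 1/1.07·[0.6167·11.7500 + 0.3833·43.2500] = 22.2664; exercise value = 27.5000 > continuation, so V_d = 27.5000 (exercise)
Node 0 (S = 75): continuation = 1/1.07·[0.6167·4.2095 + 0.3833·27.5000] = 12.2781; exercise value = 5.0000 ≤ continuation, so V_0 = 12.2781

£12.28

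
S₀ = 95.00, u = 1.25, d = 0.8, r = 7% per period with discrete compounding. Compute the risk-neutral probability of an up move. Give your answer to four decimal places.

p = 0.6000

Risk-neutral probability p = (1 + 0.07 − 0.8)/(1.25 − 0.8) = 0.2700/0.4500 = 0.6000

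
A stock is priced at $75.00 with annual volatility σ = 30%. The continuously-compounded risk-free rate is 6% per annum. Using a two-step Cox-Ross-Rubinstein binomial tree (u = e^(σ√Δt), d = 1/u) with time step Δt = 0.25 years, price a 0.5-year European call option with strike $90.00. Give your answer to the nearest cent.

$2.87

CRR parameters: u = e^(σ√Δt) = e^(0.3·√0.25) = 1.1618, d = 1/u = 0.8607
Per-period rate: rΔt = 0.06·0.25 = 0.015, so R = e^0.015 = 1.0151
Risk-neutral probability p = (e^0.015 − 0.8607)/(1.1618 − 0.8607) = 0.1544/0.3011 = 0.5128
Terminal stock prices: S_uu = 101.2, S_ud = 75, S_dd = 55.56
Terminal payoffs (S − K): max(11.24, 0) = 11.24, max(-15, 0) = 0, max(-34.44, 0) = 0
Node u (S = 87.14): V_u = e^(−0.015)·[0.5128·11.2394 + 0.4872·0.0000] = 5.6773
Node d (S = 64.55): V_d = e^(−0.015)·[0.5128·0.0000 + 0.4872·0.0000] = 0.0000
Node 0 (S = 75): V_0 = e^(−0.015)·[0.5128·5.6773 + 0.4872·0.0000] = 2.8677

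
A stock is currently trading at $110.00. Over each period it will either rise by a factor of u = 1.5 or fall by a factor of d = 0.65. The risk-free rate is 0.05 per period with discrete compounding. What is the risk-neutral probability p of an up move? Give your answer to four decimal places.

p = 0.4706

Risk-neutral probability p = (1 + 0.05 − 0.65)/(1.5 − 0.65) = 0.4000/0.8500 = 0.4706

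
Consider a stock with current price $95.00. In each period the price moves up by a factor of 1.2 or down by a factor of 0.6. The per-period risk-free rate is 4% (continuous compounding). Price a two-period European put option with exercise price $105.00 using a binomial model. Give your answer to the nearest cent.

Risk-neutral probability p = (e^0.04 − 0.6)/(1.2 − 0.6) = 0.4408/0.6000 = 0.7347
Terminal stock prices: S_uu = 136.8, S_ud = 68.4, S_dd = 34.2
Terminal payoffs (K − S): max(-31.8, 0) = 0, max(36.6, 0) = 36.6, max(70.8, 0) = 70.8
Node u (S = 114): V_u = e^(−0.04)·[0.7347·0.0000 + 0.2653·36.6000] = 9.3298
Node d (S = 57): V_d = e^(−0.04)·[0.7347·36.6000 + 0.2653·70.8000] = 43.8829
Node 0 (S = 95): V_0 = e^(−0.04)·[0.7347·9.3298 + 0.2653·43.8829] = 17.7720

$17.77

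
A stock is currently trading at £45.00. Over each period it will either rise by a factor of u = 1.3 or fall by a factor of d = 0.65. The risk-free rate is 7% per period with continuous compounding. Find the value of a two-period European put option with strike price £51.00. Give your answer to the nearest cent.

Risk-neutral probability p = (e^0.07 − 0.65)/(1.3 − 0.65) = 0.4225/0.6500 = 0.6500
Terminal stock prices: S_uu = 76.05, S_ud = 38.02, S_dd = 19.01
Terminal payoffs (K − S): max(-25.05, 0) = 0, max(12.98, 0) = 12.98, max(31.99, 0) = 31.99
Node u (S = 58.5): V_u = e^(−0.07)·[0.6500·0.0000 + 0.3500·12.9750] = 4.2341
Node d (S = 29.25): V_d = e^(−0.07)·[0.6500·12.9750 + 0.3500·31.9875] = 18.3021
Node 0 (S = 45): V_0 = e^(−0.07)·[0.6500·4.2341 + 0.3500·18.3021] = 8.5386

£8.54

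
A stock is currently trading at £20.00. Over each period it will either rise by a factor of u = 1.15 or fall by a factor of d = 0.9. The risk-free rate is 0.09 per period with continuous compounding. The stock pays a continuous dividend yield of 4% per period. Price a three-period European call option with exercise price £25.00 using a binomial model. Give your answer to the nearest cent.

Per-period risk-free factor R = e^0.09 = 1.0942; dividend-adjusted growth = e^(0.09−0.04) = 1.0513.
Risk-neutral probability p = (1.0513 − 0.9)/(1.15 − 0.9) = 0.1513/0.2500 = 0.6051
Terminal stock prices: S_uuu = 30.42, S_uud = 23.8, S_udd = 18.63, S_ddd = 14.58
Terminal payoffs (S − K): max(5.417, 0) = 5.417, max(-1.195, 0) = 0, max(-6.37, 0) = 0, max(-10.42, 0) = 0
Node uu (S = 26.45): V_uu = e^(−0.09)·[0.6051·5.4175 + 0.3949·0.0000] = 2.9959
Node ud (S = 20.7): V_ud = e^(−0.09)·[0.6051·0.0000 + 0.3949·0.0000] = 0.0000
Node dd (S = 16.2): V_dd = e^(−0.09)·[0.6051·0.0000 + 0.3949·0.0000] = 0.0000
Node u (S = 23): V_u = e^(−0.09)·[0.6051·2.9959 + 0.3949·0.0000] = 1.6568
Node d (S = 18): V_d = e^(−0.09)·[0.6051·0.0000 + 0.3949·0.0000] = 0.0000
Node 0 (S = 20): V_0 = e^(−0.09)·[0.6051·1.6568 + 0.3949·0.0000] = 0.9162

£0.92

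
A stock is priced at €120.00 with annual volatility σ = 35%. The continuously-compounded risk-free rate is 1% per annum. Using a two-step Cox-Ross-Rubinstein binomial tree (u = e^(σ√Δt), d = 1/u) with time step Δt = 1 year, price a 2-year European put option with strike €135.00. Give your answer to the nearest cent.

CRR parameters: u = e^(σ√Δt) = e^(0.35·√1) = 1.4191, d = 1/u = 0.7047
Per-period rate: rΔt = 0.01·1 = 0.01, so R = e^0.01 = 1.0101
Risk-neutral probability p = (e^0.01 − 0.7047)/(1.4191 − 0.7047) = 0.3054/0.7144 = 0.4275
Terminal stock prices: S_uu = 241.7, S_ud = 120, S_dd = 59.59
Terminal payoffs (K − S): max(-106.7, 0) = 0, max(15, 0) = 15, max(75.41, 0) = 75.41
Node u (S = 170.3): V_u = e^(−0.01)·[0.4275·0.0000 + 0.5725·15.0000] = 8.5028
Node d (S = 84.56): V_d = e^(−0.01)·[0.4275·15.0000 + 0.5725·75.4098] = 49.0942
Node 0 (S = 120): V_0 = e^(−0.01)·[0.4275·8.5028 + 0.5725·49.0942] = 31.4275

€31.43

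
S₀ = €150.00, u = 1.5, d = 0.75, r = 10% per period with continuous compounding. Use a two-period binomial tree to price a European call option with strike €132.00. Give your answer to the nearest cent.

€52.73

Risk-neutral probability p = (e^0.1 − 0.75)/(1.5 − 0.75) = 0.3552/0.7500 = 0.4736
Terminal stock prices: S_uu = 337.5, S_ud = 168.8, S_dd = 84.38
Terminal payoffs (S − K): max(205.5, 0) = 205.5, max(36.75, 0) = 36.75, max(-47.62, 0) = 0
Node u (S = 225): V_u = e^(−0.1)·[0.4736·205.5000 + 0.5264·36.7500] = 105.5615
Node d (S = 112.5): V_d = e^(−0.1)·[0.4736·36.7500 + 0.5264·0.0000] = 15.7472
Node 0 (S = 150): V_0 = e^(−0.1)·[0.4736·105.5615 + 0.5264·15.7472] = 52.7337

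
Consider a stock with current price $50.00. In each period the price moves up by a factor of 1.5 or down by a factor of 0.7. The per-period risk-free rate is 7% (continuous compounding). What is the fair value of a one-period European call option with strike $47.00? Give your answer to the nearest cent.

Risk-neutral probability p = (e^0.07 − 0.7)/(1.5 − 0.7) = 0.3725/0.8000 = 0.4656
Terminal stock prices: S_u = 75, S_d = 35
Terminal payoffs (S − K): max(28, 0) = 28, max(-12, 0) = 0
Node 0 (S = 50): V_0 = e^(−0.07)·[0.4656·28.0000 + 0.5344·0.0000] = 12.1564

$12.16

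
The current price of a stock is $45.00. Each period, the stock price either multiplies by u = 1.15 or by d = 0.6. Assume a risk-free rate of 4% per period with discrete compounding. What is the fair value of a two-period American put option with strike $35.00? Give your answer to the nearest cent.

Risk-neutral probability p = (1 + 0.04 − 0.6)/(1.15 − 0.6) = 0.4400/0.5500 = 0.8000
Terminal stock prices: S_uu = 59.51, S_ud = 31.05, S_dd = 16.2
Terminal payoffs (K − S): max(-24.51, 0) = 0, max(3.95, 0) = 3.95, max(18.8, 0) = 18.8
Node u (S = 51.75): continuation = 1/1.04·[0.8000·0.0000 + 0.2000·3.9500] = 0.7596; exercise value = 0.0000 ≤ continuation, so V_u = 0.7596
Node d (S = 27): continuation = 1/1.04·[0.8000·3.9500 + 0.2000·18.8000] = 6.6538; exercise value = 8.0000 > continuation, so V_d = 8.0000 (exercise)
Node 0 (S = 45): continuation = 1/1.04·[0.8000·0.7596 + 0.2000·8.0000] = 2.1228; exercise value = 0.0000 ≤ continuation, so V_0 = 2.1228

$2.12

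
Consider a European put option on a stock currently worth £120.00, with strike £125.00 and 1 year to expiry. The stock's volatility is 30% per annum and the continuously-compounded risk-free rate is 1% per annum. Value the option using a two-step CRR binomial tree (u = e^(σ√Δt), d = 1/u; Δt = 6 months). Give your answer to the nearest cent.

£15.94

CRR parameters: u = e^(σ√Δt) = e^(0.3·√0.5) = 1.2363, d = 1/u = 0.8089
Per-period rate: rΔt = 0.01·0.5 = 0.005, so R = e^0.005 = 1.0050
Risk-neutral probability p = (e^0.005 − 0.8089)/(1.2363 − 0.8089) = 0.1962/0.4275 = 0.4589
Terminal stock prices: S_uu = 183.4, S_ud = 120, S_dd = 78.51
Terminal payoffs (K − S): max(-58.42, 0) = 0, max(5, 0) = 5, max(46.49, 0) = 46.49
Node u (S = 148.4): V_u = e^(−0.005)·[0.4589·0.0000 + 0.5411·5.0000] = 2.6920
Node d (S = 97.06): V_d = e^(−0.005)·[0.4589·5.0000 + 0.5411·46.4899] = 27.3136
Node 0 (S = 120): V_0 = e^(−0.005)·[0.4589·2.6920 + 0.5411·27.3136] = 15.9351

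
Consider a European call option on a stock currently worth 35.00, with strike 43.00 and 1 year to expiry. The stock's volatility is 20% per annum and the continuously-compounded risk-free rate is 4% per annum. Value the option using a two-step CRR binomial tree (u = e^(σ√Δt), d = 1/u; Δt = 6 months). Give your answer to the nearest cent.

0.95

CRR parameters: u = e^(σ√Δt) = e^(0.2·√0.5) = 1.1519, d = 1/u = 0.8681
Per-period rate: rΔt = 0.04·0.5 = 0.02, so R = e^0.02 = 1.0202
Risk-neutral probability p = (e^0.02 − 0.8681)/(1.1519 − 0.8681) = 0.1521/0.2838 = 0.5359
Terminal stock prices: S_uu = 46.44, S_ud = 35, S_dd = 26.38
Terminal payoffs (S − K): max(3.441, 0) = 3.441, max(-8, 0) = 0, max(-16.62, 0) = 0
Node u (S = 40.32): V_u = e^(−0.02)·[0.5359·3.4414 + 0.4641·0.0000] = 1.8077
Node d (S = 30.38): V_d = e^(−0.02)·[0.5359·0.0000 + 0.4641·0.0000] = 0.0000
Node 0 (S = 35): V_0 = e^(−0.02)·[0.5359·1.8077 + 0.4641·0.0000] = 0.9495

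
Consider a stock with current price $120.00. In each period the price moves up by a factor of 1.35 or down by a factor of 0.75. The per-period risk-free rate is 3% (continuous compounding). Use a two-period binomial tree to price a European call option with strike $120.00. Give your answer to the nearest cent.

$21.01

Risk-neutral probability p = (e^0.03 − 0.75)/(1.35 − 0.75) = 0.2805/0.6000 = 0.4674
Terminal stock prices: S_uu = 218.7, S_ud = 121.5, S_dd = 67.5
Terminal payoffs (S − K): max(98.7, 0) = 98.7, max(1.5, 0) = 1.5, max(-52.5, 0) = 0
Node u (S = 162): V_u = e^(−0.03)·[0.4674·98.7000 + 0.5326·1.5000] = 45.5465
Node d (S = 90): V_d = e^(−0.03)·[0.4674·1.5000 + 0.5326·0.0000] = 0.6804
Node 0 (S = 120): V_0 = e^(−0.03)·[0.4674·45.5465 + 0.5326·0.6804] = 21.0120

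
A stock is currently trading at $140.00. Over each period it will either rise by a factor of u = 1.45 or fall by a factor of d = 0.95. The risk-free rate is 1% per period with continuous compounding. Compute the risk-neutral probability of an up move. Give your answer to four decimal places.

p = 0.1201

Risk-neutral probability p = (e^0.01 − 0.95)/(1.45 − 0.95) = 0.0601/0.5000 = 0.1201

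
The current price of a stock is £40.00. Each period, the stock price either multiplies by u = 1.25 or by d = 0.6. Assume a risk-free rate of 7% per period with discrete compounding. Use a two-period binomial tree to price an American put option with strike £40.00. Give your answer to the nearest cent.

Risk-neutral probability p = (1 + 0.07 − 0.6)/(1.25 − 0.6) = 0.4700/0.6500 = 0.7231
Terminal stock prices: S_uu = 62.5, S_ud = 30, S_dd = 14.4
Terminal payoffs (K − S): max(-22.5, 0) = 0, max(10, 0) = 10, max(25.6, 0) = 25.6
Node u (S = 50): continuation = 1/1.07·[0.7231·0.0000 + 0.2769·10.0000] = 2.5881; exercise value = 0.0000 ≤ continuation, so V_u = 2.5881
Node d (S = 24): continuation = 1/1.07·[0.7231·10.0000 + 0.2769·25.6000] = 13.3832; exercise value = 16.0000 > continuation, so V_d = 16.0000 (exercise)
Node 0 (S = 40): continuation = 1/1.07·[0.7231·2.5881 + 0.2769·16.0000] = 5.8899; exercise value = 0.0000 ≤ continuation, so V_0 = 5.8899

£5.89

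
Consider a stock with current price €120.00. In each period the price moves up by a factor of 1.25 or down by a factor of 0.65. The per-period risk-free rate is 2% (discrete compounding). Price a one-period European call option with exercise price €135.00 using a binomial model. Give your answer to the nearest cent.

Risk-neutral probability p = (1 + 0.02 − 0.65)/(1.25 − 0.65) = 0.3700/0.6000 = 0.6167
Terminal stock prices: S_u = 150, S_d = 78
Terminal payoffs (S − K): max(15, 0) = 15, max(-57, 0) = 0
Node 0 (S = 120): V_0 = 1/1.02·[0.6167·15.0000 + 0.3833·0.0000] = 9.0686

€9.07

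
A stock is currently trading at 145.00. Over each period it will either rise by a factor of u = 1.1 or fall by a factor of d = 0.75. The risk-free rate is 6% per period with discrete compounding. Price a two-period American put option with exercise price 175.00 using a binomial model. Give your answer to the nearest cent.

Risk-neutral probability p = (1 + 0.06 − 0.75)/(1.1 − 0.75) = 0.3100/0.3500 = 0.8857
Terminal stock prices: S_uu = 175.5, S_ud = 119.6, S_dd = 81.56
Terminal payoffs (K − S): max(-0.45, 0) = 0, max(55.38, 0) = 55.38, max(93.44, 0) = 93.44
Node u (S = 159.5): continuation = 1/1.06·[0.8857·0.0000 + 0.1143·55.3750] = 5.9704; exercise value = 15.5000 > continuation, so V_u = 15.5000 (exercise)
Node d (S = 108.8): continuation = 1/1.06·[0.8857·55.3750 + 0.1143·93.4375] = 56.3443; exercise value = 66.2500 > continuation, so V_d = 66.2500 (exercise)
Node 0 (S = 145): continuation = 1/1.06·[0.8857·15.5000 + 0.1143·66.2500] = 20.0943; exercise value = 30.0000 > continuation, so V_0 = 30.0000 (exercise)

30.00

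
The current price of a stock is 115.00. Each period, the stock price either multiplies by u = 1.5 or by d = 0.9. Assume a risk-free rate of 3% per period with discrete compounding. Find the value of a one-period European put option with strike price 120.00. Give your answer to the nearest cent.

12.55

Risk-neutral probability p = (1 + 0.03 − 0.9)/(1.5 − 0.9) = 0.1300/0.6000 = 0.2167
Terminal stock prices: S_u = 172.5, S_d = 103.5
Terminal payoffs (K − S): max(-52.5, 0) = 0, max(16.5, 0) = 16.5
Node 0 (S = 115): V_0 = 1/1.03·[0.2167·0.0000 + 0.7833·16.5000] = 12.5485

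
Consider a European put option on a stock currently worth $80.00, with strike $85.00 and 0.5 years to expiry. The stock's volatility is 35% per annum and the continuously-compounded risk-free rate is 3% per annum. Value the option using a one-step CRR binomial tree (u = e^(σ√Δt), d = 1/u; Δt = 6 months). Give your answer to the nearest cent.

$11.80

CRR parameters: u = e^(σ√Δt) = e^(0.35·√0.5) = 1.2808, d = 1/u = 0.7808
Per-period rate: rΔt = 0.03·0.5 = 0.015, so R = e^0.015 = 1.0151
Risk-neutral probability p = (e^0.015 − 0.7808)/(1.2808 − 0.7808) = 0.2344/0.5000 = 0.4687
Terminal stock prices: S_u = 102.5, S_d = 62.46
Terminal payoffs (K − S): max(-17.46, 0) = 0, max(22.54, 0) = 22.54
Node 0 (S = 80): V_0 = e^(−0.015)·[0.4687·0.0000 + 0.5313·22.5392] = 11.7976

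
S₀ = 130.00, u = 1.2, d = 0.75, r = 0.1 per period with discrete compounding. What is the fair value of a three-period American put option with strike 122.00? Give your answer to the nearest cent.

Risk-neutral probability p = (1 + 0.1 − 0.75)/(1.2 − 0.75) = 0.3500/0.4500 = 0.7778
Terminal stock prices: S_uuu = 224.6, S_uud = 140.4, S_udd = 87.75, S_ddd = 54.84
Terminal payoffs (K − S): max(-102.6, 0) = 0, max(-18.4, 0) = 0, max(34.25, 0) = 34.25, max(67.16, 0) = 67.16
Node uu (S = 187.2): continuation = 1/1.1·[0.7778·0.0000 + 0.2222·0.0000] = 0.0000; exercise value = 0.0000 ≤ continuation, so V_uu = 0.0000
Node ud (S = 117): continuation = 1/1.1·[0.7778·0.0000 + 0.2222·34.2500] = 6.9192; exercise value = 5.0000 ≤ continuation, so V_ud = 6.9192
Node dd (S = 73.12): continuation = 1/1.1·[0.7778·34.2500 + 0.2222·67.1562] = 37.7841; exercise value = 48.8750 > continuation, so V_dd = 48.8750 (exercise)
Node u (S = 156): continuation = 1/1.1·[0.7778·0.0000 + 0.2222·6.9192] = 1.3978; exercise value = 0.0000 ≤ continuation, so V_u = 1.3978
Node d (S = 97.5): continuation = 1/1.1·[0.7778·6.9192 + 0.2222·48.8750] = 14.7661; exercise value = 24.5000 > continuation, so V_d = 24.5000 (exercise)
Node 0 (S = 130): continuation = 1/1.1·[0.7778·1.3978 + 0.2222·24.5000] = 5.9379; exercise value = 0.0000 ≤ continuation, so V_0 = 5.9379

5.94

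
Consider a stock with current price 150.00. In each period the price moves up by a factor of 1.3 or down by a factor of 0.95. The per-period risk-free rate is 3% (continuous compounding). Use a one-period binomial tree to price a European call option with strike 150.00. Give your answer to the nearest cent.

10.04

Risk-neutral probability p = (e^0.03 − 0.95)/(1.3 − 0.95) = 0.0805/0.3500 = 0.2299
Terminal stock prices: S_u = 195, S_d = 142.5
Terminal payoffs (S − K): max(45, 0) = 45, max(-7.5, 0) = 0
Node 0 (S = 150): V_0 = e^(−0.03)·[0.2299·45.0000 + 0.7701·0.0000] = 10.0384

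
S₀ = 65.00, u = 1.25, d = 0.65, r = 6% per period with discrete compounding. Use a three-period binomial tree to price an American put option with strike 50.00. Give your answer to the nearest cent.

3.81

Risk-neutral probability p = (1 + 0.06 − 0.65)/(1.25 − 0.65) = 0.4100/0.6000 = 0.6833
Terminal stock prices: S_uuu = 127, S_uud = 66.02, S_udd = 34.33, S_ddd = 17.85
Terminal payoffs (K − S): max(-76.95, 0) = 0, max(-16.02, 0) = 0, max(15.67, 0) = 15.67, max(32.15, 0) = 32.15
Node uu (S = 101.6): continuation = 1/1.06·[0.6833·0.0000 + 0.3167·0.0000] = 0.0000; exercise value = 0.0000 ≤ continuation, so V_uu = 0.0000
Node ud (S = 52.81): continuation = 1/1.06·[0.6833·0.0000 + 0.3167·15.6719] = 4.6818; exercise value = 0.0000 ≤ continuation, so V_ud = 4.6818
Node dd (S = 27.46): continuation = 1/1.06·[0.6833·15.6719 + 0.3167·32.1494] = 19.7073; exercise value = 22.5375 > continuation, so V_dd = 22.5375 (exercise)
Node u (S = 81.25): continuation = 1/1.06·[0.6833·0.0000 + 0.3167·4.6818] = 1.3987; exercise value = 0.0000 ≤ continuation, so V_u = 1.3987
Node d (S = 42.25): continuation = 1/1.06·[0.6833·4.6818 + 0.3167·22.5375] = 9.7511; exercise value = 7.7500 ≤ continuation, so V_d = 9.7511
Node 0 (S = 65): continuation = 1/1.06·[0.6833·1.3987 + 0.3167·9.7511] = 3.8147; exercise value = 0.0000 ≤ continuation, so V_0 = 3.8147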